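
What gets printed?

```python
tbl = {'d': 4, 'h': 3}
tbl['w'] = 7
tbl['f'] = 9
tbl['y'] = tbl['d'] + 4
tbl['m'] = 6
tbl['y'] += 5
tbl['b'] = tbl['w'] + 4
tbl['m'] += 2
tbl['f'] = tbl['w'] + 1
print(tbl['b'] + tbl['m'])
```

tbl['w'] = 7 → {'d': 4, 'h': 3, 'w': 7}
tbl['f'] = 9 → {'d': 4, 'h': 3, 'w': 7, 'f': 9}
tbl['y'] = tbl['d']+4 = 8 → {'d': 4, 'h': 3, 'w': 7, 'f': 9, 'y': 8}
tbl['m'] = 6 → {'d': 4, 'h': 3, 'w': 7, 'f': 9, 'y': 8, 'm': 6}
tbl['y'] = 8+5 = 13 → {'d': 4, 'h': 3, 'w': 7, 'f': 9, 'y': 13, 'm': 6}
tbl['b'] = tbl['w']+4 = 11 → {'d': 4, 'h': 3, 'w': 7, 'f': 9, 'y': 13, 'm': 6, 'b': 11}
tbl['m'] = 6+2 = 8 → {'d': 4, 'h': 3, 'w': 7, 'f': 9, 'y': 13, 'm': 8, 'b': 11}
tbl['f'] = tbl['w']+1 = 8 → {'d': 4, 'h': 3, 'w': 7, 'f': 8, 'y': 13, 'm': 8, 'b': 11}
tbl['b']+tbl['m'] = 11+8 = 19

19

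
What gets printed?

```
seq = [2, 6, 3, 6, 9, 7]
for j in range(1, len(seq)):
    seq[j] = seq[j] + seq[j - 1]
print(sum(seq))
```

j=1: seq[1] = 6+2 = 8 → [2, 8, 3, 6, 9, 7]
j=2: seq[2] = 3+8 = 11 → [2, 8, 11, 6, 9, 7]
j=3: seq[3] = 6+11 = 17 → [2, 8, 11, 17, 9, 7]
j=4: seq[4] = 9+17 = 26 → [2, 8, 11, 17, 26, 7]
j=5: seq[5] = 7+26 = 33 → [2, 8, 11, 17, 26, 33]
sum = 97

97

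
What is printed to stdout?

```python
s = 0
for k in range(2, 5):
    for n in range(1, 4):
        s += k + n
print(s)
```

45

k=2,n=1: s = 0+3 = 3
k=2,n=2: s = 3+4 = 7
k=2,n=3: s = 7+5 = 12
k=3,n=1: s = 12+4 = 16
k=3,n=2: s = 16+5 = 21
k=3,n=3: s = 21+6 = 27
k=4,n=1: s = 27+5 = 32
k=4,n=2: s = 32+6 = 38
k=4,n=3: s = 38+7 = 45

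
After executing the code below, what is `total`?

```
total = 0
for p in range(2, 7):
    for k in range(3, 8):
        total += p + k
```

225

p=2,k=3: total = 0+5 = 5
p=2,k=4: total = 5+6 = 11
p=2,k=5: total = 11+7 = 18
p=2,k=6: total = 18+8 = 26
p=2,k=7: total = 26+9 = 35
p=3,k=3: total = 35+6 = 41
p=3,k=4: total = 41+7 = 48
p=3,k=5: total = 48+8 = 56
p=3,k=6: total = 56+9 = 65
p=3,k=7: total = 65+10 = 75
p=4,k=3: total = 75+7 = 82
p=4,k=4: total = 82+8 = 90
p=4,k=5: total = 90+9 = 99
p=4,k=6: total = 99+10 = 109
p=4,k=7: total = 109+11 = 120
p=5,k=3: total = 120+8 = 128
p=5,k=4: total = 128+9 = 137
p=5,k=5: total = 137+10 = 147
p=5,k=6: total = 147+11 = 158
p=5,k=7: total = 158+12 = 170
p=6,k=3: total = 170+9 = 179
p=6,k=4: total = 179+10 = 189
p=6,k=5: total = 189+11 = 200
p=6,k=6: total = 200+12 = 212
p=6,k=7: total = 212+13 = 225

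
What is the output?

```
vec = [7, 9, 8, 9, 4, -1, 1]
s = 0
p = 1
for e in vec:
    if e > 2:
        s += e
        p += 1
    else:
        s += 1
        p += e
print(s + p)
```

e=7: >2, s = 0+7 = 7; p=2
e=9: >2, s = 7+9 = 16; p=3
e=8: >2, s = 16+8 = 24; p=4
e=9: >2, s = 24+9 = 33; p=5
e=4: >2, s = 33+4 = 37; p=6
e=-1: not >2, s = 37+1 = 38; p=5
e=1: not >2, s = 38+1 = 39; p=6
s+p = 39+6 = 45

45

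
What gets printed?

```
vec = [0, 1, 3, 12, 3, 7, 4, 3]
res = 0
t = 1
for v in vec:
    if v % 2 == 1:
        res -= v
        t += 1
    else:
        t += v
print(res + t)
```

v=0: not odd; t=1
v=1: odd, res = 0-1 = -1; t=2
v=3: odd, res = (-1)-3 = -4; t=3
v=12: not odd; t=15
v=3: odd, res = (-4)-3 = -7; t=16
v=7: odd, res = (-7)-7 = -14; t=17
v=4: not odd; t=21
v=3: odd, res = (-14)-3 = -17; t=22
res+t = (-17)+22 = 5

5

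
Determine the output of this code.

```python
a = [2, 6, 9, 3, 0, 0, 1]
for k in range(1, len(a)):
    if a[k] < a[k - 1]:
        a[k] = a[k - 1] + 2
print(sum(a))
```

k=1: 6>=2, unchanged → [2, 6, 9, 3, 0, 0, 1]
k=2: 9>=6, unchanged → [2, 6, 9, 3, 0, 0, 1]
k=3: 3<9, a[3] = 9+2 = 11 → [2, 6, 9, 11, 0, 0, 1]
k=4: 0<11, a[4] = 11+2 = 13 → [2, 6, 9, 11, 13, 0, 1]
k=5: 0<13, a[5] = 13+2 = 15 → [2, 6, 9, 11, 13, 15, 1]
k=6: 1<15, a[6] = 15+2 = 17 → [2, 6, 9, 11, 13, 15, 17]
sum = 73

73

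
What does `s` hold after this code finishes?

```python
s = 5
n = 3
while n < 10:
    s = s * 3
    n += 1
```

10935

n=3: s = 5*3 = 15
n=4: s = 15*3 = 45
n=5: s = 45*3 = 135
n=6: s = 135*3 = 405
n=7: s = 405*3 = 1215
n=8: s = 1215*3 = 3645
n=9: s = 3645*3 = 10935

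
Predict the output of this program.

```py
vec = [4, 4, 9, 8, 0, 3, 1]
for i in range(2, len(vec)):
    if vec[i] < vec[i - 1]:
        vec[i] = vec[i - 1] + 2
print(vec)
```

i=2: 9>=4, unchanged → [4, 4, 9, 8, 0, 3, 1]
i=3: 8<9, vec[3] = 9+2 = 11 → [4, 4, 9, 11, 0, 3, 1]
i=4: 0<11, vec[4] = 11+2 = 13 → [4, 4, 9, 11, 13, 3, 1]
i=5: 3<13, vec[5] = 13+2 = 15 → [4, 4, 9, 11, 13, 15, 1]
i=6: 1<15, vec[6] = 15+2 = 17 → [4, 4, 9, 11, 13, 15, 17]

[4, 4, 9, 11, 13, 15, 17]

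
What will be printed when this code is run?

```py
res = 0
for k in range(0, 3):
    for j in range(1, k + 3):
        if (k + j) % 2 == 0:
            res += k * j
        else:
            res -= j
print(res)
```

9

k=0,j=1: odd sum, res = 0-1 = -1
k=0,j=2: even sum, res = (-1)+0 = -1
k=1,j=1: even sum, res = (-1)+1 = 0
k=1,j=2: odd sum, res = 0-2 = -2
k=1,j=3: even sum, res = (-2)+3 = 1
k=2,j=1: odd sum, res = 1-1 = 0
k=2,j=2: even sum, res = 0+4 = 4
k=2,j=3: odd sum, res = 4-3 = 1
k=2,j=4: even sum, res = 1+8 = 9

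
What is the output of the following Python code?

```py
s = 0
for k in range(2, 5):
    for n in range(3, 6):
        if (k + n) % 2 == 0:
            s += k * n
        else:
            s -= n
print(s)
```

28

k=2,n=3: odd sum, s = 0-3 = -3
k=2,n=4: even sum, s = (-3)+8 = 5
k=2,n=5: odd sum, s = 5-5 = 0
k=3,n=3: even sum, s = 0+9 = 9
k=3,n=4: odd sum, s = 9-4 = 5
k=3,n=5: even sum, s = 5+15 = 20
k=4,n=3: odd sum, s = 20-3 = 17
k=4,n=4: even sum, s = 17+16 = 33
k=4,n=5: odd sum, s = 33-5 = 28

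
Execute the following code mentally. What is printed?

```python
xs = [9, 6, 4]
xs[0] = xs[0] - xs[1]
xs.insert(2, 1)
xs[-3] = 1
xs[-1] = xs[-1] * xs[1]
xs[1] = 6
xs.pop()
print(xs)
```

[3, 6, 1]

xs[0] = xs[0]-xs[1] = 9-6 = 3 → [3, 6, 4]
insert 1 at 2 → [3, 6, 1, 4]
xs[-3] = 1 → [3, 1, 1, 4]
xs[-1] = xs[-1]*xs[1] = 4*1 = 4 → [3, 1, 1, 4]
xs[1] = 6 → [3, 6, 1, 4]
pop() removes 4 → [3, 6, 1]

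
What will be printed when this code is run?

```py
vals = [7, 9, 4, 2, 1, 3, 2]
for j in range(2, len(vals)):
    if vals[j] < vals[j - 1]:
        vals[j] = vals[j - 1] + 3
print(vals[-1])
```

24

j=2: 4<9, vals[2] = 9+3 = 12 → [7, 9, 12, 2, 1, 3, 2]
j=3: 2<12, vals[3] = 12+3 = 15 → [7, 9, 12, 15, 1, 3, 2]
j=4: 1<15, vals[4] = 15+3 = 18 → [7, 9, 12, 15, 18, 3, 2]
j=5: 3<18, vals[5] = 18+3 = 21 → [7, 9, 12, 15, 18, 21, 2]
j=6: 2<21, vals[6] = 21+3 = 24 → [7, 9, 12, 15, 18, 21, 24]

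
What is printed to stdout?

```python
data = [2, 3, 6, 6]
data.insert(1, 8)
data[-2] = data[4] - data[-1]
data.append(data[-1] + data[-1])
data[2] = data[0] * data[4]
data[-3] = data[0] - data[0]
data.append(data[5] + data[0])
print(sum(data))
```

54

insert 8 at 1 → [2, 8, 3, 6, 6]
data[-2] = data[4]-data[-1] = 6-6 = 0 → [2, 8, 3, 0, 6]
append data[-1]+data[-1] = 6+6 = 12 → [2, 8, 3, 0, 6, 12]
data[2] = data[0]*data[4] = 2*6 = 12 → [2, 8, 12, 0, 6, 12]
data[-3] = data[0]-data[0] = 2-2 = 0 → [2, 8, 12, 0, 6, 12]
append data[5]+data[0] = 12+2 = 14 → [2, 8, 12, 0, 6, 12, 14]
sum = 54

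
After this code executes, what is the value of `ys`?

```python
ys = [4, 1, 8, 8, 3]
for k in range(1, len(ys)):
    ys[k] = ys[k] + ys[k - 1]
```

k=1: ys[1] = 1+4 = 5 → [4, 5, 8, 8, 3]
k=2: ys[2] = 8+5 = 13 → [4, 5, 13, 8, 3]
k=3: ys[3] = 8+13 = 21 → [4, 5, 13, 21, 3]
k=4: ys[4] = 3+21 = 24 → [4, 5, 13, 21, 24]

[4, 5, 13, 21, 24]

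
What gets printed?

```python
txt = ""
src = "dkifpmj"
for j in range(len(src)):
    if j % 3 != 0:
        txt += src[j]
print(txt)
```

kipm

j=0: skip
j=1: add 'k' → 'k'
j=2: add 'i' → 'ki'
j=3: skip
j=4: add 'p' → 'kip'
j=5: add 'm' → 'kipm'
j=6: skip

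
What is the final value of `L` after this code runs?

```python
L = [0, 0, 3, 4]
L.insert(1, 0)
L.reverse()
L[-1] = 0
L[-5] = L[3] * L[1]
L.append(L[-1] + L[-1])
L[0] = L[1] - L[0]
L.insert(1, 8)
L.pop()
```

[3, 8, 3, 0, 0, 0]

insert 0 at 1 → [0, 0, 0, 3, 4]
reverse → [4, 3, 0, 0, 0]
L[-1] = 0 → [4, 3, 0, 0, 0]
L[-5] = L[3]*L[1] = 0*3 = 0 → [0, 3, 0, 0, 0]
append L[-1]+L[-1] = 0+0 = 0 → [0, 3, 0, 0, 0, 0]
L[0] = L[1]-L[0] = 3-0 = 3 → [3, 3, 0, 0, 0, 0]
insert 8 at 1 → [3, 8, 3, 0, 0, 0, 0]
pop() removes 0 → [3, 8, 3, 0, 0, 0]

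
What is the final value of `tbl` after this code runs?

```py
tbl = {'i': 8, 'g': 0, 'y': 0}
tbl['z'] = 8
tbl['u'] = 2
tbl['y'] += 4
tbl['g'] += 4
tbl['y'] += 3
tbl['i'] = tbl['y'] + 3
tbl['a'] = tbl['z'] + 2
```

{'i': 10, 'g': 4, 'y': 7, 'z': 8, 'u': 2, 'a': 10}

tbl['z'] = 8 → {'i': 8, 'g': 0, 'y': 0, 'z': 8}
tbl['u'] = 2 → {'i': 8, 'g': 0, 'y': 0, 'z': 8, 'u': 2}
tbl['y'] = 0+4 = 4 → {'i': 8, 'g': 0, 'y': 4, 'z': 8, 'u': 2}
tbl['g'] = 0+4 = 4 → {'i': 8, 'g': 4, 'y': 4, 'z': 8, 'u': 2}
tbl['y'] = 4+3 = 7 → {'i': 8, 'g': 4, 'y': 7, 'z': 8, 'u': 2}
tbl['i'] = tbl['y']+3 = 10 → {'i': 10, 'g': 4, 'y': 7, 'z': 8, 'u': 2}
tbl['a'] = tbl['z']+2 = 10 → {'i': 10, 'g': 4, 'y': 7, 'z': 8, 'u': 2, 'a': 10}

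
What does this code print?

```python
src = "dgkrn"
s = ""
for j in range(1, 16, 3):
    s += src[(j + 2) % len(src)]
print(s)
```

j=1: add src[3]='r' → 'r'
j=4: add src[1]='g' → 'rg'
j=7: add src[4]='n' → 'rgn'
j=10: add src[2]='k' → 'rgnk'
j=13: add src[0]='d' → 'rgnkd'

rgnkd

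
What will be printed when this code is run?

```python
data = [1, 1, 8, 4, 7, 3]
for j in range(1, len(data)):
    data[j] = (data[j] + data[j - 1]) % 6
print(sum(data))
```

j=1: data[1] = (1+1)%6 = 2 → [1, 2, 8, 4, 7, 3]
j=2: data[2] = (8+2)%6 = 4 → [1, 2, 4, 4, 7, 3]
j=3: data[3] = (4+4)%6 = 2 → [1, 2, 4, 2, 7, 3]
j=4: data[4] = (7+2)%6 = 3 → [1, 2, 4, 2, 3, 3]
j=5: data[5] = (3+3)%6 = 0 → [1, 2, 4, 2, 3, 0]
sum = 12

12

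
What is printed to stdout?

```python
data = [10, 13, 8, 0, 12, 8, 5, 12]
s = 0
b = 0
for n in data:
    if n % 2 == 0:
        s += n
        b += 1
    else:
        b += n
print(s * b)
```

n=10: even, s = 0+10 = 10; b=1
n=13: not even; b=14
n=8: even, s = 10+8 = 18; b=15
n=0: even, s = 18+0 = 18; b=16
n=12: even, s = 18+12 = 30; b=17
n=8: even, s = 30+8 = 38; b=18
n=5: not even; b=23
n=12: even, s = 38+12 = 50; b=24
s*b = 50*24 = 1200

1200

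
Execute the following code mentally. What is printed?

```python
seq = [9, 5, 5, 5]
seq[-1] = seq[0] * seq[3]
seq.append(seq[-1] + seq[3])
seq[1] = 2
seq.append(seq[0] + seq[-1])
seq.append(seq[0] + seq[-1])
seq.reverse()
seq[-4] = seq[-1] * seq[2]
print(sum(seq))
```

seq[-1] = seq[0]*seq[3] = 9*5 = 45 → [9, 5, 5, 45]
append seq[-1]+seq[3] = 45+45 = 90 → [9, 5, 5, 45, 90]
seq[1] = 2 → [9, 2, 5, 45, 90]
append seq[0]+seq[-1] = 9+90 = 99 → [9, 2, 5, 45, 90, 99]
append seq[0]+seq[-1] = 9+99 = 108 → [9, 2, 5, 45, 90, 99, 108]
reverse → [108, 99, 90, 45, 5, 2, 9]
seq[-4] = seq[-1]*seq[2] = 9*90 = 810 → [108, 99, 90, 810, 5, 2, 9]
sum = 1123

1123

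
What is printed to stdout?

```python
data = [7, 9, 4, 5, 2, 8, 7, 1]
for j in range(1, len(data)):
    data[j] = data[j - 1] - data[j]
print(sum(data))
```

-103

j=1: data[1] = 7-9 = -2 → [7, -2, 4, 5, 2, 8, 7, 1]
j=2: data[2] = (-2)-4 = -6 → [7, -2, -6, 5, 2, 8, 7, 1]
j=3: data[3] = (-6)-5 = -11 → [7, -2, -6, -11, 2, 8, 7, 1]
j=4: data[4] = (-11)-2 = -13 → [7, -2, -6, -11, -13, 8, 7, 1]
j=5: data[5] = (-13)-8 = -21 → [7, -2, -6, -11, -13, -21, 7, 1]
j=6: data[6] = (-21)-7 = -28 → [7, -2, -6, -11, -13, -21, -28, 1]
j=7: data[7] = (-28)-1 = -29 → [7, -2, -6, -11, -13, -21, -28, -29]
sum = -103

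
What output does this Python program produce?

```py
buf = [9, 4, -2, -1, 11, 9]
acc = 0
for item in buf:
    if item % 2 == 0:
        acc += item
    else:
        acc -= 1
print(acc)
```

item=9: not even, acc = 0-1 = -1
item=4: even, acc = (-1)+4 = 3
item=-2: even, acc = 3+(-2) = 1
item=-1: not even, acc = 1-1 = 0
item=11: not even, acc = 0-1 = -1
item=9: not even, acc = (-1)-1 = -2

-2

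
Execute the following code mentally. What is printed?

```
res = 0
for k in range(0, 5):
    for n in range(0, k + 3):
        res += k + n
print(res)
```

115

k=0,n=0: res = 0+0 = 0
k=0,n=1: res = 0+1 = 1
k=0,n=2: res = 1+2 = 3
k=1,n=0: res = 3+1 = 4
k=1,n=1: res = 4+2 = 6
k=1,n=2: res = 6+3 = 9
k=1,n=3: res = 9+4 = 13
k=2,n=0: res = 13+2 = 15
k=2,n=1: res = 15+3 = 18
k=2,n=2: res = 18+4 = 22
k=2,n=3: res = 22+5 = 27
k=2,n=4: res = 27+6 = 33
k=3,n=0: res = 33+3 = 36
k=3,n=1: res = 36+4 = 40
k=3,n=2: res = 40+5 = 45
k=3,n=3: res = 45+6 = 51
k=3,n=4: res = 51+7 = 58
k=3,n=5: res = 58+8 = 66
k=4,n=0: res = 66+4 = 70
k=4,n=1: res = 70+5 = 75
k=4,n=2: res = 75+6 = 81
k=4,n=3: res = 81+7 = 88
k=4,n=4: res = 88+8 = 96
k=4,n=5: res = 96+9 = 105
k=4,n=6: res = 105+10 = 115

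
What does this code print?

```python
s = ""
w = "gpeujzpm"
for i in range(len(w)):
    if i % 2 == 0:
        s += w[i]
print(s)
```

i=0: add 'g' → 'g'
i=1: skip
i=2: add 'e' → 'ge'
i=3: skip
i=4: add 'j' → 'gej'
i=5: skip
i=6: add 'p' → 'gejp'
i=7: skip

gejp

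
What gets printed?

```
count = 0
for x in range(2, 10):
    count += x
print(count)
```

x=2: count = 0+2 = 2
x=3: count = 2+3 = 5
x=4: count = 5+4 = 9
x=5: count = 9+5 = 14
x=6: count = 14+6 = 20
x=7: count = 20+7 = 27
x=8: count = 27+8 = 35
x=9: count = 35+9 = 44

44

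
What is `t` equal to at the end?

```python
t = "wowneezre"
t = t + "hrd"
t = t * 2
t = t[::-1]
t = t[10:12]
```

'ow'

+ 'hrd' → 'wowneezrehrd'
repeat ×2 → 'wowneezrehrdwowneezrehrd'
reverse → 'drherzeenwowdrherzeenwow'
slice [10:12] → 'ow'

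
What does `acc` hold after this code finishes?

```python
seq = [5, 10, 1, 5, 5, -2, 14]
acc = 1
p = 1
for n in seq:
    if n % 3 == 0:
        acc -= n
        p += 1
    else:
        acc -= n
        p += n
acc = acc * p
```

n=5: not %3==0, acc = 1-5 = -4; p=6
n=10: not %3==0, acc = (-4)-10 = -14; p=16
n=1: not %3==0, acc = (-14)-1 = -15; p=17
n=5: not %3==0, acc = (-15)-5 = -20; p=22
n=5: not %3==0, acc = (-20)-5 = -25; p=27
n=-2: not %3==0, acc = (-25)-(-2) = -23; p=25
n=14: not %3==0, acc = (-23)-14 = -37; p=39
acc*p = (-37)*39 = -1443

-1443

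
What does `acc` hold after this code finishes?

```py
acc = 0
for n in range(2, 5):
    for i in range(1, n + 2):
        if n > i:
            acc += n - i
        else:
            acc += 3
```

n=2,i=1: 2>1, acc = 0+1 = 1
n=2,i=2: not 2>2, acc = 1+3 = 4
n=2,i=3: not 2>3, acc = 4+3 = 7
n=3,i=1: 3>1, acc = 7+2 = 9
n=3,i=2: 3>2, acc = 9+1 = 10
n=3,i=3: not 3>3, acc = 10+3 = 13
n=3,i=4: not 3>4, acc = 13+3 = 16
n=4,i=1: 4>1, acc = 16+3 = 19
n=4,i=2: 4>2, acc = 19+2 = 21
n=4,i=3: 4>3, acc = 21+1 = 22
n=4,i=4: not 4>4, acc = 22+3 = 25
n=4,i=5: not 4>5, acc = 25+3 = 28

28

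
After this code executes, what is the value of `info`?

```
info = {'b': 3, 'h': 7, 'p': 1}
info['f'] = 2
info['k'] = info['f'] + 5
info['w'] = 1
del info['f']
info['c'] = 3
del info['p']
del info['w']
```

{'b': 3, 'h': 7, 'k': 7, 'c': 3}

info['f'] = 2 → {'b': 3, 'h': 7, 'p': 1, 'f': 2}
info['k'] = info['f']+5 = 7 → {'b': 3, 'h': 7, 'p': 1, 'f': 2, 'k': 7}
info['w'] = 1 → {'b': 3, 'h': 7, 'p': 1, 'f': 2, 'k': 7, 'w': 1}
del 'f' → {'b': 3, 'h': 7, 'p': 1, 'k': 7, 'w': 1}
info['c'] = 3 → {'b': 3, 'h': 7, 'p': 1, 'k': 7, 'w': 1, 'c': 3}
del 'p' → {'b': 3, 'h': 7, 'k': 7, 'w': 1, 'c': 3}
del 'w' → {'b': 3, 'h': 7, 'k': 7, 'c': 3}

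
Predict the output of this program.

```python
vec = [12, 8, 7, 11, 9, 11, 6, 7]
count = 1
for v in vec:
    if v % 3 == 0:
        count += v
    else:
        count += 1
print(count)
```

33

v=12: %3==0, count = 1+12 = 13
v=8: not %3==0, count = 13+1 = 14
v=7: not %3==0, count = 14+1 = 15
v=11: not %3==0, count = 15+1 = 16
v=9: %3==0, count = 16+9 = 25
v=11: not %3==0, count = 25+1 = 26
v=6: %3==0, count = 26+6 = 32
v=7: not %3==0, count = 32+1 = 33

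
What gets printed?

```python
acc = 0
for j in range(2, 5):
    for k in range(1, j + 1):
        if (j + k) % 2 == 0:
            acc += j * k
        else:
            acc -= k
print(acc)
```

j=2,k=1: odd sum, acc = 0-1 = -1
j=2,k=2: even sum, acc = (-1)+4 = 3
j=3,k=1: even sum, acc = 3+3 = 6
j=3,k=2: odd sum, acc = 6-2 = 4
j=3,k=3: even sum, acc = 4+9 = 13
j=4,k=1: odd sum, acc = 13-1 = 12
j=4,k=2: even sum, acc = 12+8 = 20
j=4,k=3: odd sum, acc = 20-3 = 17
j=4,k=4: even sum, acc = 17+16 = 33

33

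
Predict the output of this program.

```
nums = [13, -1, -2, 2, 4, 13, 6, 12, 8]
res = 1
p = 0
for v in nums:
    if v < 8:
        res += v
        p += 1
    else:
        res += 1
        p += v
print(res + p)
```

65

v=13: not <8, res = 1+1 = 2; p=13
v=-1: <8, res = 2+(-1) = 1; p=14
v=-2: <8, res = 1+(-2) = -1; p=15
v=2: <8, res = (-1)+2 = 1; p=16
v=4: <8, res = 1+4 = 5; p=17
v=13: not <8, res = 5+1 = 6; p=30
v=6: <8, res = 6+6 = 12; p=31
v=12: not <8, res = 12+1 = 13; p=43
v=8: not <8, res = 13+1 = 14; p=51
res+p = 14+51 = 65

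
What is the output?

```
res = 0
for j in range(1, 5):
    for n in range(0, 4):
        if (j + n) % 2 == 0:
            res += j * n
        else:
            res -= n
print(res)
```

16

j=1,n=0: odd sum, res = 0-0 = 0
j=1,n=1: even sum, res = 0+1 = 1
j=1,n=2: odd sum, res = 1-2 = -1
j=1,n=3: even sum, res = (-1)+3 = 2
j=2,n=0: even sum, res = 2+0 = 2
j=2,n=1: odd sum, res = 2-1 = 1
j=2,n=2: even sum, res = 1+4 = 5
j=2,n=3: odd sum, res = 5-3 = 2
j=3,n=0: odd sum, res = 2-0 = 2
j=3,n=1: even sum, res = 2+3 = 5
j=3,n=2: odd sum, res = 5-2 = 3
j=3,n=3: even sum, res = 3+9 = 12
j=4,n=0: even sum, res = 12+0 = 12
j=4,n=1: odd sum, res = 12-1 = 11
j=4,n=2: even sum, res = 11+8 = 19
j=4,n=3: odd sum, res = 19-3 = 16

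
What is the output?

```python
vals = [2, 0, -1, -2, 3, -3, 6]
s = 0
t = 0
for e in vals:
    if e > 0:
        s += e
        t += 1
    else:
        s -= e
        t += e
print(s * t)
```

e=2: >0, s = 0+2 = 2; t=1
e=0: not >0, s = 2-0 = 2; t=1
e=-1: not >0, s = 2-(-1) = 3; t=0
e=-2: not >0, s = 3-(-2) = 5; t=-2
e=3: >0, s = 5+3 = 8; t=-1
e=-3: not >0, s = 8-(-3) = 11; t=-4
e=6: >0, s = 11+6 = 17; t=-3
s*t = 17*(-3) = -51

-51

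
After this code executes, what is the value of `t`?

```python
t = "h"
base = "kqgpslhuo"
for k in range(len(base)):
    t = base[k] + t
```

'ouhlspgqkh'

k=0: prepend 'k' → 'kh'
k=1: prepend 'q' → 'qkh'
k=2: prepend 'g' → 'gqkh'
k=3: prepend 'p' → 'pgqkh'
k=4: prepend 's' → 'spgqkh'
k=5: prepend 'l' → 'lspgqkh'
k=6: prepend 'h' → 'hlspgqkh'
k=7: prepend 'u' → 'uhlspgqkh'
k=8: prepend 'o' → 'ouhlspgqkh'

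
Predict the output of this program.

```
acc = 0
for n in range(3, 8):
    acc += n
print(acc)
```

n=3: acc = 0+3 = 3
n=4: acc = 3+4 = 7
n=5: acc = 7+5 = 12
n=6: acc = 12+6 = 18
n=7: acc = 18+7 = 25

25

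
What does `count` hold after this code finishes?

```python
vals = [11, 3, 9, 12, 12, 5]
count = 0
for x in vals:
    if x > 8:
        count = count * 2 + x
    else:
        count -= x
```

131

x=11: >8, count = 0*2+11 = 11
x=3: not >8, count = 11-3 = 8
x=9: >8, count = 8*2+9 = 25
x=12: >8, count = 25*2+12 = 62
x=12: >8, count = 62*2+12 = 136
x=5: not >8, count = 136-5 = 131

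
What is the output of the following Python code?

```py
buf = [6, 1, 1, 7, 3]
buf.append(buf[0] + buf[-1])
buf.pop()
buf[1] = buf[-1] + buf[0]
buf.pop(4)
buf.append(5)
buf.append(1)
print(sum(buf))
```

append buf[0]+buf[-1] = 6+3 = 9 → [6, 1, 1, 7, 3, 9]
pop() removes 9 → [6, 1, 1, 7, 3]
buf[1] = buf[-1]+buf[0] = 3+6 = 9 → [6, 9, 1, 7, 3]
pop(4) removes 3 → [6, 9, 1, 7]
append 5 → [6, 9, 1, 7, 5]
append 1 → [6, 9, 1, 7, 5, 1]
sum = 29

29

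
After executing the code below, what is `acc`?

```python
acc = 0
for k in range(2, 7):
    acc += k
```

k=2: acc = 0+2 = 2
k=3: acc = 2+3 = 5
k=4: acc = 5+4 = 9
k=5: acc = 9+5 = 14
k=6: acc = 14+6 = 20

20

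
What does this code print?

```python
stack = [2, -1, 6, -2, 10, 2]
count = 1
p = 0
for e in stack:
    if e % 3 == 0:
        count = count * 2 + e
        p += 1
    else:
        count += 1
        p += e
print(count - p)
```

3

e=2: not %3==0, count = 1+1 = 2; p=2
e=-1: not %3==0, count = 2+1 = 3; p=1
e=6: %3==0, count = 3*2+6 = 12; p=2
e=-2: not %3==0, count = 12+1 = 13; p=0
e=10: not %3==0, count = 13+1 = 14; p=10
e=2: not %3==0, count = 14+1 = 15; p=12
count-p = 15-12 = 3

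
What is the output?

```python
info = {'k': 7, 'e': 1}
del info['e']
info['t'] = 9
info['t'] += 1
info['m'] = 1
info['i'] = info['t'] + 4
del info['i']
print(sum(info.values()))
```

del 'e' → {'k': 7}
info['t'] = 9 → {'k': 7, 't': 9}
info['t'] = 9+1 = 10 → {'k': 7, 't': 10}
info['m'] = 1 → {'k': 7, 't': 10, 'm': 1}
info['i'] = info['t']+4 = 14 → {'k': 7, 't': 10, 'm': 1, 'i': 14}
del 'i' → {'k': 7, 't': 10, 'm': 1}
sum of values = 18

18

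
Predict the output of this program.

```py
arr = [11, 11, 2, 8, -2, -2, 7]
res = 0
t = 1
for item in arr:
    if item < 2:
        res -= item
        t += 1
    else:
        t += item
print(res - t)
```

-38

item=11: not <2; t=12
item=11: not <2; t=23
item=2: not <2; t=25
item=8: not <2; t=33
item=-2: <2, res = 0-(-2) = 2; t=34
item=-2: <2, res = 2-(-2) = 4; t=35
item=7: not <2; t=42
res-t = 4-42 = -38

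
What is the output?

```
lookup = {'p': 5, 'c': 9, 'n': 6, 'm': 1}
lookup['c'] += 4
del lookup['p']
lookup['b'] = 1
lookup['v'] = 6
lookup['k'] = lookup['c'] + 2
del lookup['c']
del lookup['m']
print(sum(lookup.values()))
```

28

lookup['c'] = 9+4 = 13 → {'p': 5, 'c': 13, 'n': 6, 'm': 1}
del 'p' → {'c': 13, 'n': 6, 'm': 1}
lookup['b'] = 1 → {'c': 13, 'n': 6, 'm': 1, 'b': 1}
lookup['v'] = 6 → {'c': 13, 'n': 6, 'm': 1, 'b': 1, 'v': 6}
lookup['k'] = lookup['c']+2 = 15 → {'c': 13, 'n': 6, 'm': 1, 'b': 1, 'v': 6, 'k': 15}
del 'c' → {'n': 6, 'm': 1, 'b': 1, 'v': 6, 'k': 15}
del 'm' → {'n': 6, 'b': 1, 'v': 6, 'k': 15}
sum of values = 28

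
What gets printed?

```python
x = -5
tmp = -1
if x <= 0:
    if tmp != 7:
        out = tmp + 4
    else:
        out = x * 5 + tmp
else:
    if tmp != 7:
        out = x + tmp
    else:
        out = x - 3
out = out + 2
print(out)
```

5

x=-5, tmp=-1
x <= 0 is True; tmp != 7 is True
→ out = tmp + 4 = 3
out = 3+2 = 5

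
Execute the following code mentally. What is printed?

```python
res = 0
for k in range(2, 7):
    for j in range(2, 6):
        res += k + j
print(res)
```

150

k=2,j=2: res = 0+4 = 4
k=2,j=3: res = 4+5 = 9
k=2,j=4: res = 9+6 = 15
k=2,j=5: res = 15+7 = 22
k=3,j=2: res = 22+5 = 27
k=3,j=3: res = 27+6 = 33
k=3,j=4: res = 33+7 = 40
k=3,j=5: res = 40+8 = 48
k=4,j=2: res = 48+6 = 54
k=4,j=3: res = 54+7 = 61
k=4,j=4: res = 61+8 = 69
k=4,j=5: res = 69+9 = 78
k=5,j=2: res = 78+7 = 85
k=5,j=3: res = 85+8 = 93
k=5,j=4: res = 93+9 = 102
k=5,j=5: res = 102+10 = 112
k=6,j=2: res = 112+8 = 120
k=6,j=3: res = 120+9 = 129
k=6,j=4: res = 129+10 = 139
k=6,j=5: res = 139+11 = 150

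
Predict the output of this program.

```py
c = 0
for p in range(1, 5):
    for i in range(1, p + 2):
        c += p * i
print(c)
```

105

p=1,i=1: c = 0+1 = 1
p=1,i=2: c = 1+2 = 3
p=2,i=1: c = 3+2 = 5
p=2,i=2: c = 5+4 = 9
p=2,i=3: c = 9+6 = 15
p=3,i=1: c = 15+3 = 18
p=3,i=2: c = 18+6 = 24
p=3,i=3: c = 24+9 = 33
p=3,i=4: c = 33+12 = 45
p=4,i=1: c = 45+4 = 49
p=4,i=2: c = 49+8 = 57
p=4,i=3: c = 57+12 = 69
p=4,i=4: c = 69+16 = 85
p=4,i=5: c = 85+20 = 105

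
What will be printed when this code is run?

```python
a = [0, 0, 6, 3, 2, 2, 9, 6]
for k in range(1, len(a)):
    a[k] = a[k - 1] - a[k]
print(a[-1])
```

-28

k=1: a[1] = 0-0 = 0 → [0, 0, 6, 3, 2, 2, 9, 6]
k=2: a[2] = 0-6 = -6 → [0, 0, -6, 3, 2, 2, 9, 6]
k=3: a[3] = (-6)-3 = -9 → [0, 0, -6, -9, 2, 2, 9, 6]
k=4: a[4] = (-9)-2 = -11 → [0, 0, -6, -9, -11, 2, 9, 6]
k=5: a[5] = (-11)-2 = -13 → [0, 0, -6, -9, -11, -13, 9, 6]
k=6: a[6] = (-13)-9 = -22 → [0, 0, -6, -9, -11, -13, -22, 6]
k=7: a[7] = (-22)-6 = -28 → [0, 0, -6, -9, -11, -13, -22, -28]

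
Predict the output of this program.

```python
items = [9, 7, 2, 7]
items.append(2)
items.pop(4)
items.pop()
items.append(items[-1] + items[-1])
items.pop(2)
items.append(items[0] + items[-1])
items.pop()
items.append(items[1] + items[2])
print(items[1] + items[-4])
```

append 2 → [9, 7, 2, 7, 2]
pop(4) removes 2 → [9, 7, 2, 7]
pop() removes 7 → [9, 7, 2]
append items[-1]+items[-1] = 2+2 = 4 → [9, 7, 2, 4]
pop(2) removes 2 → [9, 7, 4]
append items[0]+items[-1] = 9+4 = 13 → [9, 7, 4, 13]
pop() removes 13 → [9, 7, 4]
append items[1]+items[2] = 7+4 = 11 → [9, 7, 4, 11]
items[1]+items[-4] = 7+9 = 16

16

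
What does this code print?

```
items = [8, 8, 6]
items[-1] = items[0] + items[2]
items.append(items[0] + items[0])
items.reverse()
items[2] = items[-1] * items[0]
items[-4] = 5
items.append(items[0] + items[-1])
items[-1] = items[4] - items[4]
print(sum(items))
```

items[-1] = items[0]+items[2] = 8+6 = 14 → [8, 8, 14]
append items[0]+items[0] = 8+8 = 16 → [8, 8, 14, 16]
reverse → [16, 14, 8, 8]
items[2] = items[-1]*items[0] = 8*16 = 128 → [16, 14, 128, 8]
items[-4] = 5 → [5, 14, 128, 8]
append items[0]+items[-1] = 5+8 = 13 → [5, 14, 128, 8, 13]
items[-1] = items[4]-items[4] = 13-13 = 0 → [5, 14, 128, 8, 0]
sum = 155

155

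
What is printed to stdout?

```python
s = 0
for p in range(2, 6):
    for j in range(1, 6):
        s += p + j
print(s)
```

p=2,j=1: s = 0+3 = 3
p=2,j=2: s = 3+4 = 7
p=2,j=3: s = 7+5 = 12
p=2,j=4: s = 12+6 = 18
p=2,j=5: s = 18+7 = 25
p=3,j=1: s = 25+4 = 29
p=3,j=2: s = 29+5 = 34
p=3,j=3: s = 34+6 = 40
p=3,j=4: s = 40+7 = 47
p=3,j=5: s = 47+8 = 55
p=4,j=1: s = 55+5 = 60
p=4,j=2: s = 60+6 = 66
p=4,j=3: s = 66+7 = 73
p=4,j=4: s = 73+8 = 81
p=4,j=5: s = 81+9 = 90
p=5,j=1: s = 90+6 = 96
p=5,j=2: s = 96+7 = 103
p=5,j=3: s = 103+8 = 111
p=5,j=4: s = 111+9 = 120
p=5,j=5: s = 120+10 = 130

130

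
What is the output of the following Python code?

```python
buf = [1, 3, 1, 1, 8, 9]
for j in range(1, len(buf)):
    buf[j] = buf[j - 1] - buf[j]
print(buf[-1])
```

-21

j=1: buf[1] = 1-3 = -2 → [1, -2, 1, 1, 8, 9]
j=2: buf[2] = (-2)-1 = -3 → [1, -2, -3, 1, 8, 9]
j=3: buf[3] = (-3)-1 = -4 → [1, -2, -3, -4, 8, 9]
j=4: buf[4] = (-4)-8 = -12 → [1, -2, -3, -4, -12, 9]
j=5: buf[5] = (-12)-9 = -21 → [1, -2, -3, -4, -12, -21]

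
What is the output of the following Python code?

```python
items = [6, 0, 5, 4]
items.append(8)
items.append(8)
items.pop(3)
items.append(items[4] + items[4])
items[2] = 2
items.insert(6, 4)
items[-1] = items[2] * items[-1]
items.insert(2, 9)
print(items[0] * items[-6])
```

54

append 8 → [6, 0, 5, 4, 8]
append 8 → [6, 0, 5, 4, 8, 8]
pop(3) removes 4 → [6, 0, 5, 8, 8]
append items[4]+items[4] = 8+8 = 16 → [6, 0, 5, 8, 8, 16]
items[2] = 2 → [6, 0, 2, 8, 8, 16]
insert 4 at 6 → [6, 0, 2, 8, 8, 16, 4]
items[-1] = items[2]*items[-1] = 2*4 = 8 → [6, 0, 2, 8, 8, 16, 8]
insert 9 at 2 → [6, 0, 9, 2, 8, 8, 16, 8]
items[0]*items[-6] = 6*9 = 54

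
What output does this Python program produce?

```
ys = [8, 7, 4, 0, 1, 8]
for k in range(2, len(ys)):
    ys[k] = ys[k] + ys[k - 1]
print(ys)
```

[8, 7, 11, 11, 12, 20]

k=2: ys[2] = 4+7 = 11 → [8, 7, 11, 0, 1, 8]
k=3: ys[3] = 0+11 = 11 → [8, 7, 11, 11, 1, 8]
k=4: ys[4] = 1+11 = 12 → [8, 7, 11, 11, 12, 8]
k=5: ys[5] = 8+12 = 20 → [8, 7, 11, 11, 12, 20]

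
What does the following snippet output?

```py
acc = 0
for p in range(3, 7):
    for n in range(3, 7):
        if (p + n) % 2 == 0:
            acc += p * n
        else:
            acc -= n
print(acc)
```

128

p=3,n=3: even sum, acc = 0+9 = 9
p=3,n=4: odd sum, acc = 9-4 = 5
p=3,n=5: even sum, acc = 5+15 = 20
p=3,n=6: odd sum, acc = 20-6 = 14
p=4,n=3: odd sum, acc = 14-3 = 11
p=4,n=4: even sum, acc = 11+16 = 27
p=4,n=5: odd sum, acc = 27-5 = 22
p=4,n=6: even sum, acc = 22+24 = 46
p=5,n=3: even sum, acc = 46+15 = 61
p=5,n=4: odd sum, acc = 61-4 = 57
p=5,n=5: even sum, acc = 57+25 = 82
p=5,n=6: odd sum, acc = 82-6 = 76
p=6,n=3: odd sum, acc = 76-3 = 73
p=6,n=4: even sum, acc = 73+24 = 97
p=6,n=5: odd sum, acc = 97-5 = 92
p=6,n=6: even sum, acc = 92+36 = 128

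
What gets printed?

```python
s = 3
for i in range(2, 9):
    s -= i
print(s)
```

i=2: s = 3-2 = 1
i=3: s = 1-3 = -2
i=4: s = (-2)-4 = -6
i=5: s = (-6)-5 = -11
i=6: s = (-11)-6 = -17
i=7: s = (-17)-7 = -24
i=8: s = (-24)-8 = -32

-32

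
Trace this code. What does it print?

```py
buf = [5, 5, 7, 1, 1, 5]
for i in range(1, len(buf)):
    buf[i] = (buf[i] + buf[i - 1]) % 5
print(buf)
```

i=1: buf[1] = (5+5)%5 = 0 → [5, 0, 7, 1, 1, 5]
i=2: buf[2] = (7+0)%5 = 2 → [5, 0, 2, 1, 1, 5]
i=3: buf[3] = (1+2)%5 = 3 → [5, 0, 2, 3, 1, 5]
i=4: buf[4] = (1+3)%5 = 4 → [5, 0, 2, 3, 4, 5]
i=5: buf[5] = (5+4)%5 = 4 → [5, 0, 2, 3, 4, 4]

[5, 0, 2, 3, 4, 4]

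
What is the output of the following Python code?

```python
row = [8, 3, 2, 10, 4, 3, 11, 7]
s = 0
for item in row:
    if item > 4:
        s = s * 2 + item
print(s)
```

item=8: >4, s = 0*2+8 = 8
item=3: not >4
item=2: not >4
item=10: >4, s = 8*2+10 = 26
item=4: not >4
item=3: not >4
item=11: >4, s = 26*2+11 = 63
item=7: >4, s = 63*2+7 = 133

133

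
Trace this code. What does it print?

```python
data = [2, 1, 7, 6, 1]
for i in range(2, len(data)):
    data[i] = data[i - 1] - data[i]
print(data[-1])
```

i=2: data[2] = 1-7 = -6 → [2, 1, -6, 6, 1]
i=3: data[3] = (-6)-6 = -12 → [2, 1, -6, -12, 1]
i=4: data[4] = (-12)-1 = -13 → [2, 1, -6, -12, -13]

-13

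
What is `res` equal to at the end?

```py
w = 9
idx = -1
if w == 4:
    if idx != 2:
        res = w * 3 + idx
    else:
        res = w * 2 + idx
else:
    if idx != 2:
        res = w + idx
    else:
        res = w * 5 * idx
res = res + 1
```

9

w=9, idx=-1
w == 4 is False; idx != 2 is True
→ res = w + idx = 8
res = 8+1 = 9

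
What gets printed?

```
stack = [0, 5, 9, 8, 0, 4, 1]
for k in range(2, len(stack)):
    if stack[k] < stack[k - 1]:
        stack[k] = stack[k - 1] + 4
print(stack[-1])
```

25

k=2: 9>=5, unchanged → [0, 5, 9, 8, 0, 4, 1]
k=3: 8<9, stack[3] = 9+4 = 13 → [0, 5, 9, 13, 0, 4, 1]
k=4: 0<13, stack[4] = 13+4 = 17 → [0, 5, 9, 13, 17, 4, 1]
k=5: 4<17, stack[5] = 17+4 = 21 → [0, 5, 9, 13, 17, 21, 1]
k=6: 1<21, stack[6] = 21+4 = 25 → [0, 5, 9, 13, 17, 21, 25]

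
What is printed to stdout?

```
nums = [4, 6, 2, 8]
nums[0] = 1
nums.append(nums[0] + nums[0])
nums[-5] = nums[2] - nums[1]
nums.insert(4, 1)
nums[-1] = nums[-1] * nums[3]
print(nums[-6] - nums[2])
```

-6

nums[0] = 1 → [1, 6, 2, 8]
append nums[0]+nums[0] = 1+1 = 2 → [1, 6, 2, 8, 2]
nums[-5] = nums[2]-nums[1] = 2-6 = -4 → [-4, 6, 2, 8, 2]
insert 1 at 4 → [-4, 6, 2, 8, 1, 2]
nums[-1] = nums[-1]*nums[3] = 2*8 = 16 → [-4, 6, 2, 8, 1, 16]
nums[-6]-nums[2] = (-4)-2 = -6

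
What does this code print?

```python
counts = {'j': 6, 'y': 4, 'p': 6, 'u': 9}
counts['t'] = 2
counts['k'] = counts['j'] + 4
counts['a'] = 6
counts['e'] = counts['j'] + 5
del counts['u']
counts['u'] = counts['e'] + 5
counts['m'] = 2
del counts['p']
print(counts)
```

counts['t'] = 2 → {'j': 6, 'y': 4, 'p': 6, 'u': 9, 't': 2}
counts['k'] = counts['j']+4 = 10 → {'j': 6, 'y': 4, 'p': 6, 'u': 9, 't': 2, 'k': 10}
counts['a'] = 6 → {'j': 6, 'y': 4, 'p': 6, 'u': 9, 't': 2, 'k': 10, 'a': 6}
counts['e'] = counts['j']+5 = 11 → {'j': 6, 'y': 4, 'p': 6, 'u': 9, 't': 2, 'k': 10, 'a': 6, 'e': 11}
del 'u' → {'j': 6, 'y': 4, 'p': 6, 't': 2, 'k': 10, 'a': 6, 'e': 11}
counts['u'] = counts['e']+5 = 16 → {'j': 6, 'y': 4, 'p': 6, 't': 2, 'k': 10, 'a': 6, 'e': 11, 'u': 16}
counts['m'] = 2 → {'j': 6, 'y': 4, 'p': 6, 't': 2, 'k': 10, 'a': 6, 'e': 11, 'u': 16, 'm': 2}
del 'p' → {'j': 6, 'y': 4, 't': 2, 'k': 10, 'a': 6, 'e': 11, 'u': 16, 'm': 2}

{'j': 6, 'y': 4, 't': 2, 'k': 10, 'a': 6, 'e': 11, 'u': 16, 'm': 2}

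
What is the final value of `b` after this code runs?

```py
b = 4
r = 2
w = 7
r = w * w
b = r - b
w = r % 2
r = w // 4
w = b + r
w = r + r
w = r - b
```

45

r = 7*7 = 49
b = 49-4 = 45
w = 49%2 = 1
r = 1//4 = 0
w = 45+0 = 45
w = 0+0 = 0
w = 0-45 = -45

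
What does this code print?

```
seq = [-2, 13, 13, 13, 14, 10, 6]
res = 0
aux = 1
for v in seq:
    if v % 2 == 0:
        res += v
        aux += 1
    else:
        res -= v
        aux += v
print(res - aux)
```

v=-2: even, res = 0+(-2) = -2; aux=2
v=13: not even, res = (-2)-13 = -15; aux=15
v=13: not even, res = (-15)-13 = -28; aux=28
v=13: not even, res = (-28)-13 = -41; aux=41
v=14: even, res = (-41)+14 = -27; aux=42
v=10: even, res = (-27)+10 = -17; aux=43
v=6: even, res = (-17)+6 = -11; aux=44
res-aux = (-11)-44 = -55

-55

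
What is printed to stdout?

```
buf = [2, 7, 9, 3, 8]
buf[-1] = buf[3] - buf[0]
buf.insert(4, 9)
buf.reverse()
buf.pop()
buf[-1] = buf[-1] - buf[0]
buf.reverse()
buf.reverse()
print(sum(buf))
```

28

buf[-1] = buf[3]-buf[0] = 3-2 = 1 → [2, 7, 9, 3, 1]
insert 9 at 4 → [2, 7, 9, 3, 9, 1]
reverse → [1, 9, 3, 9, 7, 2]
pop() removes 2 → [1, 9, 3, 9, 7]
buf[-1] = buf[-1]-buf[0] = 7-1 = 6 → [1, 9, 3, 9, 6]
reverse → [6, 9, 3, 9, 1]
reverse → [1, 9, 3, 9, 6]
sum = 28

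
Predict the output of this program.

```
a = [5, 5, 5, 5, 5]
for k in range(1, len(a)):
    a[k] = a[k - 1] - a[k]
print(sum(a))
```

-25

k=1: a[1] = 5-5 = 0 → [5, 0, 5, 5, 5]
k=2: a[2] = 0-5 = -5 → [5, 0, -5, 5, 5]
k=3: a[3] = (-5)-5 = -10 → [5, 0, -5, -10, 5]
k=4: a[4] = (-10)-5 = -15 → [5, 0, -5, -10, -15]
sum = -25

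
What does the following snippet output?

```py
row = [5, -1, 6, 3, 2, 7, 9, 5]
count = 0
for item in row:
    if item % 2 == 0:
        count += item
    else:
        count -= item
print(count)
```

-20

item=5: not even, count = 0-5 = -5
item=-1: not even, count = (-5)-(-1) = -4
item=6: even, count = (-4)+6 = 2
item=3: not even, count = 2-3 = -1
item=2: even, count = (-1)+2 = 1
item=7: not even, count = 1-7 = -6
item=9: not even, count = (-6)-9 = -15
item=5: not even, count = (-15)-5 = -20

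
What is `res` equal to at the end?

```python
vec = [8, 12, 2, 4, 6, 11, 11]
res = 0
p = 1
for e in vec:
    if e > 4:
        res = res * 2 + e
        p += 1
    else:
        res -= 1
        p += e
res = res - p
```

253

e=8: >4, res = 0*2+8 = 8; p=2
e=12: >4, res = 8*2+12 = 28; p=3
e=2: not >4, res = 28-1 = 27; p=5
e=4: not >4, res = 27-1 = 26; p=9
e=6: >4, res = 26*2+6 = 58; p=10
e=11: >4, res = 58*2+11 = 127; p=11
e=11: >4, res = 127*2+11 = 265; p=12
res-p = 265-12 = 253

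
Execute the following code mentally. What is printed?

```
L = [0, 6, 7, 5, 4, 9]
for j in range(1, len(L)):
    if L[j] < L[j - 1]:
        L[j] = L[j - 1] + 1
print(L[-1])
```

j=1: 6>=0, unchanged → [0, 6, 7, 5, 4, 9]
j=2: 7>=6, unchanged → [0, 6, 7, 5, 4, 9]
j=3: 5<7, L[3] = 7+1 = 8 → [0, 6, 7, 8, 4, 9]
j=4: 4<8, L[4] = 8+1 = 9 → [0, 6, 7, 8, 9, 9]
j=5: 9>=9, unchanged → [0, 6, 7, 8, 9, 9]

9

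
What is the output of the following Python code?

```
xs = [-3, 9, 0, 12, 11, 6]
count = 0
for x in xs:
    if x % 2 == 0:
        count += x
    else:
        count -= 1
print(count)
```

15

x=-3: not even, count = 0-1 = -1
x=9: not even, count = (-1)-1 = -2
x=0: even, count = (-2)+0 = -2
x=12: even, count = (-2)+12 = 10
x=11: not even, count = 10-1 = 9
x=6: even, count = 9+6 = 15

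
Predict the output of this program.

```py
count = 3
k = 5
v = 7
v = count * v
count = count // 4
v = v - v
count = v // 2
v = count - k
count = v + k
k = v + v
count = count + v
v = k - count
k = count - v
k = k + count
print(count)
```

v = 3*7 = 21
count = 3//4 = 0
v = 21-21 = 0
count = 0//2 = 0
v = 0-5 = -5
count = (-5)+5 = 0
k = (-5)+(-5) = -10
count = 0+(-5) = -5
v = (-10)-(-5) = -5
k = (-5)-(-5) = 0
k = 0+(-5) = -5

-5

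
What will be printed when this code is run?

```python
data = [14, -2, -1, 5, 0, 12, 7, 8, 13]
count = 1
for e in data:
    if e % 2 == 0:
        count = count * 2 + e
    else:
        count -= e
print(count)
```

213

e=14: even, count = 1*2+14 = 16
e=-2: even, count = 16*2+(-2) = 30
e=-1: not even, count = 30-(-1) = 31
e=5: not even, count = 31-5 = 26
e=0: even, count = 26*2+0 = 52
e=12: even, count = 52*2+12 = 116
e=7: not even, count = 116-7 = 109
e=8: even, count = 109*2+8 = 226
e=13: not even, count = 226-13 = 213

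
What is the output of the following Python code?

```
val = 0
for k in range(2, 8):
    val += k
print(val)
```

k=2: val = 0+2 = 2
k=3: val = 2+3 = 5
k=4: val = 5+4 = 9
k=5: val = 9+5 = 14
k=6: val = 14+6 = 20
k=7: val = 20+7 = 27

27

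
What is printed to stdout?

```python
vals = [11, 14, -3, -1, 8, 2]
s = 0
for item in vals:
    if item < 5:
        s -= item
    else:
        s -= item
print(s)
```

item=11: not <5, s = 0-11 = -11
item=14: not <5, s = (-11)-14 = -25
item=-3: <5, s = (-25)-(-3) = -22
item=-1: <5, s = (-22)-(-1) = -21
item=8: not <5, s = (-21)-8 = -29
item=2: <5, s = (-29)-2 = -31

-31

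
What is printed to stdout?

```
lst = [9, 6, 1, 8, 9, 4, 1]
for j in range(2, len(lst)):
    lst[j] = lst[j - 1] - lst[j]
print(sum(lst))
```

j=2: lst[2] = 6-1 = 5 → [9, 6, 5, 8, 9, 4, 1]
j=3: lst[3] = 5-8 = -3 → [9, 6, 5, -3, 9, 4, 1]
j=4: lst[4] = (-3)-9 = -12 → [9, 6, 5, -3, -12, 4, 1]
j=5: lst[5] = (-12)-4 = -16 → [9, 6, 5, -3, -12, -16, 1]
j=6: lst[6] = (-16)-1 = -17 → [9, 6, 5, -3, -12, -16, -17]
sum = -28

-28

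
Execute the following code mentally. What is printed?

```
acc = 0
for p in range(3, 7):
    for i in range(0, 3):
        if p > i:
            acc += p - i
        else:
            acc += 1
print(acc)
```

42

p=3,i=0: 3>0, acc = 0+3 = 3
p=3,i=1: 3>1, acc = 3+2 = 5
p=3,i=2: 3>2, acc = 5+1 = 6
p=4,i=0: 4>0, acc = 6+4 = 10
p=4,i=1: 4>1, acc = 10+3 = 13
p=4,i=2: 4>2, acc = 13+2 = 15
p=5,i=0: 5>0, acc = 15+5 = 20
p=5,i=1: 5>1, acc = 20+4 = 24
p=5,i=2: 5>2, acc = 24+3 = 27
p=6,i=0: 6>0, acc = 27+6 = 33
p=6,i=1: 6>1, acc = 33+5 = 38
p=6,i=2: 6>2, acc = 38+4 = 42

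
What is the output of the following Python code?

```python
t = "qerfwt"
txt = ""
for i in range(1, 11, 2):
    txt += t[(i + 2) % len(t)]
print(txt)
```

i=1: add t[3]='f' → 'f'
i=3: add t[5]='t' → 'ft'
i=5: add t[1]='e' → 'fte'
i=7: add t[3]='f' → 'ftef'
i=9: add t[5]='t' → 'fteft'

fteft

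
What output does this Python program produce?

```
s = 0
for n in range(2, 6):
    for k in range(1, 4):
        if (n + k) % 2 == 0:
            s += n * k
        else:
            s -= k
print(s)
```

32

n=2,k=1: odd sum, s = 0-1 = -1
n=2,k=2: even sum, s = (-1)+4 = 3
n=2,k=3: odd sum, s = 3-3 = 0
n=3,k=1: even sum, s = 0+3 = 3
n=3,k=2: odd sum, s = 3-2 = 1
n=3,k=3: even sum, s = 1+9 = 10
n=4,k=1: odd sum, s = 10-1 = 9
n=4,k=2: even sum, s = 9+8 = 17
n=4,k=3: odd sum, s = 17-3 = 14
n=5,k=1: even sum, s = 14+5 = 19
n=5,k=2: odd sum, s = 19-2 = 17
n=5,k=3: even sum, s = 17+15 = 32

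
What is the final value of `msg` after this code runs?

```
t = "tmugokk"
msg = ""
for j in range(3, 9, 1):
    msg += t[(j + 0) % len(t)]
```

j=3: add t[3]='g' → 'g'
j=4: add t[4]='o' → 'go'
j=5: add t[5]='k' → 'gok'
j=6: add t[6]='k' → 'gokk'
j=7: add t[0]='t' → 'gokkt'
j=8: add t[1]='m' → 'gokktm'

'gokktm'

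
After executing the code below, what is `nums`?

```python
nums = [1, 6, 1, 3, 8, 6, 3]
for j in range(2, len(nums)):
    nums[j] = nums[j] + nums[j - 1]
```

[1, 6, 7, 10, 18, 24, 27]

j=2: nums[2] = 1+6 = 7 → [1, 6, 7, 3, 8, 6, 3]
j=3: nums[3] = 3+7 = 10 → [1, 6, 7, 10, 8, 6, 3]
j=4: nums[4] = 8+10 = 18 → [1, 6, 7, 10, 18, 6, 3]
j=5: nums[5] = 6+18 = 24 → [1, 6, 7, 10, 18, 24, 3]
j=6: nums[6] = 3+24 = 27 → [1, 6, 7, 10, 18, 24, 27]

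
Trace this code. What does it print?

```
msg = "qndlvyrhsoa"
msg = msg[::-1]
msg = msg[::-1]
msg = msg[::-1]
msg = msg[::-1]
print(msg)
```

qndlvyrhsoa

reverse → 'aoshryvldnq'
reverse → 'qndlvyrhsoa'
reverse → 'aoshryvldnq'
reverse → 'qndlvyrhsoa'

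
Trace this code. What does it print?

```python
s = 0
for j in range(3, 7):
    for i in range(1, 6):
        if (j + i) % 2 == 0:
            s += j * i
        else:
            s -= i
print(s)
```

j=3,i=1: even sum, s = 0+3 = 3
j=3,i=2: odd sum, s = 3-2 = 1
j=3,i=3: even sum, s = 1+9 = 10
j=3,i=4: odd sum, s = 10-4 = 6
j=3,i=5: even sum, s = 6+15 = 21
j=4,i=1: odd sum, s = 21-1 = 20
j=4,i=2: even sum, s = 20+8 = 28
j=4,i=3: odd sum, s = 28-3 = 25
j=4,i=4: even sum, s = 25+16 = 41
j=4,i=5: odd sum, s = 41-5 = 36
j=5,i=1: even sum, s = 36+5 = 41
j=5,i=2: odd sum, s = 41-2 = 39
j=5,i=3: even sum, s = 39+15 = 54
j=5,i=4: odd sum, s = 54-4 = 50
j=5,i=5: even sum, s = 50+25 = 75
j=6,i=1: odd sum, s = 75-1 = 74
j=6,i=2: even sum, s = 74+12 = 86
j=6,i=3: odd sum, s = 86-3 = 83
j=6,i=4: even sum, s = 83+24 = 107
j=6,i=5: odd sum, s = 107-5 = 102

102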